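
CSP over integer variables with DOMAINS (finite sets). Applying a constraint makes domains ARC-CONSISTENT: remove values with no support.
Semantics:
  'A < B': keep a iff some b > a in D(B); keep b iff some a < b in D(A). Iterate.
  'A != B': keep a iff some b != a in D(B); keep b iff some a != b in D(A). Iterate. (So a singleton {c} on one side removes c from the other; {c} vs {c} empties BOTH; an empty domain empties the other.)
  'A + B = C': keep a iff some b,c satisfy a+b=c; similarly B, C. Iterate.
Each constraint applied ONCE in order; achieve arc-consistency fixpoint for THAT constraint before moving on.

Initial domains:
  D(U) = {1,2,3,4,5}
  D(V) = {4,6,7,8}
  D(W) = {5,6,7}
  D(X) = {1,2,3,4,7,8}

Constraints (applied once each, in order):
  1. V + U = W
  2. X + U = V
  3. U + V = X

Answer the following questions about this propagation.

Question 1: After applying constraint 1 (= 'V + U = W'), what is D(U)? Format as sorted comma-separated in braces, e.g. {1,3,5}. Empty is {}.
Constraint 1 (V + U = W) on D(V)={4,6,7,8} D(U)={1,2,3,4,5} D(W)={5,6,7}: V {4,6,7,8}->{4,6}; U {1,2,3,4,5}->{1,2,3}
So after constraint 1: D(U) = {1,2,3}

Answer: {1,2,3}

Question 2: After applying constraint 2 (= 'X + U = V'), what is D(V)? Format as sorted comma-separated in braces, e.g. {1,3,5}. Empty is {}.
Answer: {4,6}

Derivation:
Constraint 1 (V + U = W) on D(V)={4,6,7,8} D(U)={1,2,3,4,5} D(W)={5,6,7}: V {4,6,7,8}->{4,6}; U {1,2,3,4,5}->{1,2,3}
Constraint 2 (X + U = V) on D(X)={1,2,3,4,7,8} D(U)={1,2,3} D(V)={4,6}: X {1,2,3,4,7,8}->{1,2,3,4}
So after constraint 2: D(V) = {4,6}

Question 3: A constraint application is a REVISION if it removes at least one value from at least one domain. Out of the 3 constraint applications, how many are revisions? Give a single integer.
Answer: 3

Derivation:
Constraint 1 (V + U = W) on D(V)={4,6,7,8} D(U)={1,2,3,4,5} D(W)={5,6,7}: V {4,6,7,8}->{4,6}; U {1,2,3,4,5}->{1,2,3} => REVISION
Constraint 2 (X + U = V) on D(X)={1,2,3,4,7,8} D(U)={1,2,3} D(V)={4,6}: X {1,2,3,4,7,8}->{1,2,3,4} => REVISION
Constraint 3 (U + V = X) on D(U)={1,2,3} D(V)={4,6} D(X)={1,2,3,4}: U {1,2,3}->{}; V {4,6}->{}; X {1,2,3,4}->{} => REVISION
Total revisions = 3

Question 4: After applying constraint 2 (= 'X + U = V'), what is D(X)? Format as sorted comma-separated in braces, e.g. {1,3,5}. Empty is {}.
Constraint 1 (V + U = W) on D(V)={4,6,7,8} D(U)={1,2,3,4,5} D(W)={5,6,7}: V {4,6,7,8}->{4,6}; U {1,2,3,4,5}->{1,2,3}
Constraint 2 (X + U = V) on D(X)={1,2,3,4,7,8} D(U)={1,2,3} D(V)={4,6}: X {1,2,3,4,7,8}->{1,2,3,4}
So after constraint 2: D(X) = {1,2,3,4}

Answer: {1,2,3,4}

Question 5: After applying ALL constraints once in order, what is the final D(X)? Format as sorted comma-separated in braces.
Constraint 1 (V + U = W) on D(V)={4,6,7,8} D(U)={1,2,3,4,5} D(W)={5,6,7}: V {4,6,7,8}->{4,6}; U {1,2,3,4,5}->{1,2,3}
Constraint 2 (X + U = V) on D(X)={1,2,3,4,7,8} D(U)={1,2,3} D(V)={4,6}: X {1,2,3,4,7,8}->{1,2,3,4}
Constraint 3 (U + V = X) on D(U)={1,2,3} D(V)={4,6} D(X)={1,2,3,4}: U {1,2,3}->{}; V {4,6}->{}; X {1,2,3,4}->{}
So after all 3 constraints: D(X) = {}

Answer: {}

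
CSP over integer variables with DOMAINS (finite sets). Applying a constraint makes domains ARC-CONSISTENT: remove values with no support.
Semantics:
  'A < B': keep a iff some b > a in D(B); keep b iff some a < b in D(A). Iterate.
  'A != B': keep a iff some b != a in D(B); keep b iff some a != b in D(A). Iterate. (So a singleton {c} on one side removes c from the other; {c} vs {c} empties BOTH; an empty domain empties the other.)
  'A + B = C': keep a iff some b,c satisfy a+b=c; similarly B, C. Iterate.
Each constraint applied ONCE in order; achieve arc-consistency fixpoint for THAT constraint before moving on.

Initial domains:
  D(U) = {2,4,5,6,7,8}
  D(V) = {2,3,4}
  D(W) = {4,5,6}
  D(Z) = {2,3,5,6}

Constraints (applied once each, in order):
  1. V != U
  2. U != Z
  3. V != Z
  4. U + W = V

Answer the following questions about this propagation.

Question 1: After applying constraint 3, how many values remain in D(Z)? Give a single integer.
Answer: 4

Derivation:
Constraint 1 (V != U) on D(V)={2,3,4} D(U)={2,4,5,6,7,8}: no change
Constraint 2 (U != Z) on D(U)={2,4,5,6,7,8} D(Z)={2,3,5,6}: no change
Constraint 3 (V != Z) on D(V)={2,3,4} D(Z)={2,3,5,6}: no change
So after constraint 3: D(Z)={2,3,5,6}, size = 4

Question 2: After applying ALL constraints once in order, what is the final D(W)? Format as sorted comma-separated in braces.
Constraint 1 (V != U) on D(V)={2,3,4} D(U)={2,4,5,6,7,8}: no change
Constraint 2 (U != Z) on D(U)={2,4,5,6,7,8} D(Z)={2,3,5,6}: no change
Constraint 3 (V != Z) on D(V)={2,3,4} D(Z)={2,3,5,6}: no change
Constraint 4 (U + W = V) on D(U)={2,4,5,6,7,8} D(W)={4,5,6} D(V)={2,3,4}: U {2,4,5,6,7,8}->{}; W {4,5,6}->{}; V {2,3,4}->{}
So after all 4 constraints: D(W) = {}

Answer: {}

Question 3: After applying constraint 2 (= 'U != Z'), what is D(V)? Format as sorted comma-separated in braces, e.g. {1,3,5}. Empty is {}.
Constraint 1 (V != U) on D(V)={2,3,4} D(U)={2,4,5,6,7,8}: no change
Constraint 2 (U != Z) on D(U)={2,4,5,6,7,8} D(Z)={2,3,5,6}: no change
So after constraint 2: D(V) = {2,3,4}

Answer: {2,3,4}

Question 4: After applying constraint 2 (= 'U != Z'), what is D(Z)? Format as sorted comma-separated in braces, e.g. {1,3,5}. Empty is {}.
Answer: {2,3,5,6}

Derivation:
Constraint 1 (V != U) on D(V)={2,3,4} D(U)={2,4,5,6,7,8}: no change
Constraint 2 (U != Z) on D(U)={2,4,5,6,7,8} D(Z)={2,3,5,6}: no change
So after constraint 2: D(Z) = {2,3,5,6}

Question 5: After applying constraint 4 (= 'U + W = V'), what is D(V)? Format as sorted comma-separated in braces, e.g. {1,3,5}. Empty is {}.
Answer: {}

Derivation:
Constraint 1 (V != U) on D(V)={2,3,4} D(U)={2,4,5,6,7,8}: no change
Constraint 2 (U != Z) on D(U)={2,4,5,6,7,8} D(Z)={2,3,5,6}: no change
Constraint 3 (V != Z) on D(V)={2,3,4} D(Z)={2,3,5,6}: no change
Constraint 4 (U + W = V) on D(U)={2,4,5,6,7,8} D(W)={4,5,6} D(V)={2,3,4}: U {2,4,5,6,7,8}->{}; W {4,5,6}->{}; V {2,3,4}->{}
So after constraint 4: D(V) = {}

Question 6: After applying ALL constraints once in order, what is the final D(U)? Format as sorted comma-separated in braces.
Answer: {}

Derivation:
Constraint 1 (V != U) on D(V)={2,3,4} D(U)={2,4,5,6,7,8}: no change
Constraint 2 (U != Z) on D(U)={2,4,5,6,7,8} D(Z)={2,3,5,6}: no change
Constraint 3 (V != Z) on D(V)={2,3,4} D(Z)={2,3,5,6}: no change
Constraint 4 (U + W = V) on D(U)={2,4,5,6,7,8} D(W)={4,5,6} D(V)={2,3,4}: U {2,4,5,6,7,8}->{}; W {4,5,6}->{}; V {2,3,4}->{}
So after all 4 constraints: D(U) = {}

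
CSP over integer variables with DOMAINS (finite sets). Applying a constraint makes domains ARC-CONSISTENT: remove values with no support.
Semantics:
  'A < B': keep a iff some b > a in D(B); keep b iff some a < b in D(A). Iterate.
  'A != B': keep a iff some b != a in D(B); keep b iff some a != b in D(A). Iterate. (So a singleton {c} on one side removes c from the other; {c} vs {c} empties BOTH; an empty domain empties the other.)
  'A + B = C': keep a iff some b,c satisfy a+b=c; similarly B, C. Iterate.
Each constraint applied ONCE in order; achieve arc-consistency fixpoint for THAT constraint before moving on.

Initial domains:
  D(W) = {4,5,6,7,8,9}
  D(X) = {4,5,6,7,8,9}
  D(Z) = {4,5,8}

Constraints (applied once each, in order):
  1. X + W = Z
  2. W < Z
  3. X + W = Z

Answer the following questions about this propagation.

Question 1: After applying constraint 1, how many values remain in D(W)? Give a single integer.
Constraint 1 (X + W = Z) on D(X)={4,5,6,7,8,9} D(W)={4,5,6,7,8,9} D(Z)={4,5,8}: X {4,5,6,7,8,9}->{4}; W {4,5,6,7,8,9}->{4}; Z {4,5,8}->{8}
So after constraint 1: D(W)={4}, size = 1

Answer: 1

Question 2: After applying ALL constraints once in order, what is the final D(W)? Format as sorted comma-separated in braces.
Answer: {4}

Derivation:
Constraint 1 (X + W = Z) on D(X)={4,5,6,7,8,9} D(W)={4,5,6,7,8,9} D(Z)={4,5,8}: X {4,5,6,7,8,9}->{4}; W {4,5,6,7,8,9}->{4}; Z {4,5,8}->{8}
Constraint 2 (W < Z) on D(W)={4} D(Z)={8}: no change
Constraint 3 (X + W = Z) on D(X)={4} D(W)={4} D(Z)={8}: no change
So after all 3 constraints: D(W) = {4}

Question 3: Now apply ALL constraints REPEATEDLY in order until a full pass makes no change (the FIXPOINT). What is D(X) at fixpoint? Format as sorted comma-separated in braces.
pass 0 (initial): D(X)={4,5,6,7,8,9}
pass 1: W {4,5,6,7,8,9}->{4}; X {4,5,6,7,8,9}->{4}; Z {4,5,8}->{8}
pass 2: no change
Fixpoint after 2 passes: D(X) = {4}

Answer: {4}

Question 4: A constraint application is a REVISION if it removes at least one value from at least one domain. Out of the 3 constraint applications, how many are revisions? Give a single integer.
Constraint 1 (X + W = Z) on D(X)={4,5,6,7,8,9} D(W)={4,5,6,7,8,9} D(Z)={4,5,8}: X {4,5,6,7,8,9}->{4}; W {4,5,6,7,8,9}->{4}; Z {4,5,8}->{8} => REVISION
Constraint 2 (W < Z) on D(W)={4} D(Z)={8}: no change => not a revision
Constraint 3 (X + W = Z) on D(X)={4} D(W)={4} D(Z)={8}: no change => not a revision
Total revisions = 1

Answer: 1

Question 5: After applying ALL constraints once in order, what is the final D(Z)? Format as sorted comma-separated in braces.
Constraint 1 (X + W = Z) on D(X)={4,5,6,7,8,9} D(W)={4,5,6,7,8,9} D(Z)={4,5,8}: X {4,5,6,7,8,9}->{4}; W {4,5,6,7,8,9}->{4}; Z {4,5,8}->{8}
Constraint 2 (W < Z) on D(W)={4} D(Z)={8}: no change
Constraint 3 (X + W = Z) on D(X)={4} D(W)={4} D(Z)={8}: no change
So after all 3 constraints: D(Z) = {8}

Answer: {8}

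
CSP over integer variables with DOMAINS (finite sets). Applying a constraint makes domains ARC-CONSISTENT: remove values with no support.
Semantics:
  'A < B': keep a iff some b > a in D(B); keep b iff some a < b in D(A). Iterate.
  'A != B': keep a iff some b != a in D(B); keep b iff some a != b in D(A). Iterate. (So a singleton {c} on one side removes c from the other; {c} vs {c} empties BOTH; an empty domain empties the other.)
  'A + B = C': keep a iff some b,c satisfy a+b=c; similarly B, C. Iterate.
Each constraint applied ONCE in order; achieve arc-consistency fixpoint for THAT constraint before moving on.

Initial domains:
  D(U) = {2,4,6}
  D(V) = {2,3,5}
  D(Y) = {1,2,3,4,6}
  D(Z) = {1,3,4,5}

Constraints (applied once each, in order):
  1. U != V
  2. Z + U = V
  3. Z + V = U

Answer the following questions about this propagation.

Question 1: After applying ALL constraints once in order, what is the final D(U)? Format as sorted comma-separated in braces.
Constraint 1 (U != V) on D(U)={2,4,6} D(V)={2,3,5}: no change
Constraint 2 (Z + U = V) on D(Z)={1,3,4,5} D(U)={2,4,6} D(V)={2,3,5}: Z {1,3,4,5}->{1,3}; U {2,4,6}->{2,4}; V {2,3,5}->{3,5}
Constraint 3 (Z + V = U) on D(Z)={1,3} D(V)={3,5} D(U)={2,4}: Z {1,3}->{1}; V {3,5}->{3}; U {2,4}->{4}
So after all 3 constraints: D(U) = {4}

Answer: {4}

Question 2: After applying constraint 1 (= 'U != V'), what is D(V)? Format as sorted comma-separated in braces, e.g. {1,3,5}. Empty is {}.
Answer: {2,3,5}

Derivation:
Constraint 1 (U != V) on D(U)={2,4,6} D(V)={2,3,5}: no change
So after constraint 1: D(V) = {2,3,5}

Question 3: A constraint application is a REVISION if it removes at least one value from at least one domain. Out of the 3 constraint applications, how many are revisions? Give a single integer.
Constraint 1 (U != V) on D(U)={2,4,6} D(V)={2,3,5}: no change => not a revision
Constraint 2 (Z + U = V) on D(Z)={1,3,4,5} D(U)={2,4,6} D(V)={2,3,5}: Z {1,3,4,5}->{1,3}; U {2,4,6}->{2,4}; V {2,3,5}->{3,5} => REVISION
Constraint 3 (Z + V = U) on D(Z)={1,3} D(V)={3,5} D(U)={2,4}: Z {1,3}->{1}; V {3,5}->{3}; U {2,4}->{4} => REVISION
Total revisions = 2

Answer: 2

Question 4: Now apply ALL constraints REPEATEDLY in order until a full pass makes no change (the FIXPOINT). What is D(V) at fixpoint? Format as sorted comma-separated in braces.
Answer: {}

Derivation:
pass 0 (initial): D(V)={2,3,5}
pass 1: U {2,4,6}->{4}; V {2,3,5}->{3}; Z {1,3,4,5}->{1}
pass 2: U {4}->{}; V {3}->{}; Z {1}->{}
pass 3: no change
Fixpoint after 3 passes: D(V) = {}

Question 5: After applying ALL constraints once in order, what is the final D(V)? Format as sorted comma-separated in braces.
Constraint 1 (U != V) on D(U)={2,4,6} D(V)={2,3,5}: no change
Constraint 2 (Z + U = V) on D(Z)={1,3,4,5} D(U)={2,4,6} D(V)={2,3,5}: Z {1,3,4,5}->{1,3}; U {2,4,6}->{2,4}; V {2,3,5}->{3,5}
Constraint 3 (Z + V = U) on D(Z)={1,3} D(V)={3,5} D(U)={2,4}: Z {1,3}->{1}; V {3,5}->{3}; U {2,4}->{4}
So after all 3 constraints: D(V) = {3}

Answer: {3}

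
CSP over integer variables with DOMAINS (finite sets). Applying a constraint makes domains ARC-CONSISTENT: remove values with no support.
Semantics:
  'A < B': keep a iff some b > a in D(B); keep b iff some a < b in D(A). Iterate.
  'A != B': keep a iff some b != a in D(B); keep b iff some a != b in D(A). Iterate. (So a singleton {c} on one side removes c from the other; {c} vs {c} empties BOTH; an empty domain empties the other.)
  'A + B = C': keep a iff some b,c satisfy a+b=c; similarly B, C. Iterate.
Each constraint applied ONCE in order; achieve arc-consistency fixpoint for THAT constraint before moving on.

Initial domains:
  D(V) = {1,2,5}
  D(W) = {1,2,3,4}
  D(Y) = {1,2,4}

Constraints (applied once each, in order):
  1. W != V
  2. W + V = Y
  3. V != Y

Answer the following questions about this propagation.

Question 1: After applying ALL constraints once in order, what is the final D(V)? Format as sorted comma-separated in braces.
Constraint 1 (W != V) on D(W)={1,2,3,4} D(V)={1,2,5}: no change
Constraint 2 (W + V = Y) on D(W)={1,2,3,4} D(V)={1,2,5} D(Y)={1,2,4}: W {1,2,3,4}->{1,2,3}; V {1,2,5}->{1,2}; Y {1,2,4}->{2,4}
Constraint 3 (V != Y) on D(V)={1,2} D(Y)={2,4}: no change
So after all 3 constraints: D(V) = {1,2}

Answer: {1,2}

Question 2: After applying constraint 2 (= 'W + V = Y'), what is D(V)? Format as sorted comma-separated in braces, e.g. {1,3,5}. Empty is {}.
Answer: {1,2}

Derivation:
Constraint 1 (W != V) on D(W)={1,2,3,4} D(V)={1,2,5}: no change
Constraint 2 (W + V = Y) on D(W)={1,2,3,4} D(V)={1,2,5} D(Y)={1,2,4}: W {1,2,3,4}->{1,2,3}; V {1,2,5}->{1,2}; Y {1,2,4}->{2,4}
So after constraint 2: D(V) = {1,2}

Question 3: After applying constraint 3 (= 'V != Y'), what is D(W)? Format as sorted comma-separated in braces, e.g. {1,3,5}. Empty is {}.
Constraint 1 (W != V) on D(W)={1,2,3,4} D(V)={1,2,5}: no change
Constraint 2 (W + V = Y) on D(W)={1,2,3,4} D(V)={1,2,5} D(Y)={1,2,4}: W {1,2,3,4}->{1,2,3}; V {1,2,5}->{1,2}; Y {1,2,4}->{2,4}
Constraint 3 (V != Y) on D(V)={1,2} D(Y)={2,4}: no change
So after constraint 3: D(W) = {1,2,3}

Answer: {1,2,3}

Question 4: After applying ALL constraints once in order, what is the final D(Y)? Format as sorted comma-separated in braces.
Constraint 1 (W != V) on D(W)={1,2,3,4} D(V)={1,2,5}: no change
Constraint 2 (W + V = Y) on D(W)={1,2,3,4} D(V)={1,2,5} D(Y)={1,2,4}: W {1,2,3,4}->{1,2,3}; V {1,2,5}->{1,2}; Y {1,2,4}->{2,4}
Constraint 3 (V != Y) on D(V)={1,2} D(Y)={2,4}: no change
So after all 3 constraints: D(Y) = {2,4}

Answer: {2,4}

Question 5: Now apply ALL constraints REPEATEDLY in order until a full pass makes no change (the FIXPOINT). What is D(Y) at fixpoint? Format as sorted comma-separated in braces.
Answer: {2,4}

Derivation:
pass 0 (initial): D(Y)={1,2,4}
pass 1: V {1,2,5}->{1,2}; W {1,2,3,4}->{1,2,3}; Y {1,2,4}->{2,4}
pass 2: no change
Fixpoint after 2 passes: D(Y) = {2,4}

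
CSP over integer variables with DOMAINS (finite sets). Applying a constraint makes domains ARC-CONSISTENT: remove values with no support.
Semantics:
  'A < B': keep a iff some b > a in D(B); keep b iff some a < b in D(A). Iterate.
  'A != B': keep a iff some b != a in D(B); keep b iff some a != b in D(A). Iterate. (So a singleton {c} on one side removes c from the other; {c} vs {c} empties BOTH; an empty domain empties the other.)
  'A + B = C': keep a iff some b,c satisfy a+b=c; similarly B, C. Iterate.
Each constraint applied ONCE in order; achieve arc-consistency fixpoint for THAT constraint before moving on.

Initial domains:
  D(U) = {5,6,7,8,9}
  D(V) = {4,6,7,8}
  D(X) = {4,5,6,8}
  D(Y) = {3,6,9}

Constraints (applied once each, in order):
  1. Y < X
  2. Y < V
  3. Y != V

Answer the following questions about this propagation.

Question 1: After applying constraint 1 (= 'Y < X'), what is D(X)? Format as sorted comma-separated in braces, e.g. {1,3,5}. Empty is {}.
Answer: {4,5,6,8}

Derivation:
Constraint 1 (Y < X) on D(Y)={3,6,9} D(X)={4,5,6,8}: Y {3,6,9}->{3,6}
So after constraint 1: D(X) = {4,5,6,8}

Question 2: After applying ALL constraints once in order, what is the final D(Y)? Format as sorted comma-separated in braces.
Constraint 1 (Y < X) on D(Y)={3,6,9} D(X)={4,5,6,8}: Y {3,6,9}->{3,6}
Constraint 2 (Y < V) on D(Y)={3,6} D(V)={4,6,7,8}: no change
Constraint 3 (Y != V) on D(Y)={3,6} D(V)={4,6,7,8}: no change
So after all 3 constraints: D(Y) = {3,6}

Answer: {3,6}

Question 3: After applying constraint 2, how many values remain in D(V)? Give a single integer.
Answer: 4

Derivation:
Constraint 1 (Y < X) on D(Y)={3,6,9} D(X)={4,5,6,8}: Y {3,6,9}->{3,6}
Constraint 2 (Y < V) on D(Y)={3,6} D(V)={4,6,7,8}: no change
So after constraint 2: D(V)={4,6,7,8}, size = 4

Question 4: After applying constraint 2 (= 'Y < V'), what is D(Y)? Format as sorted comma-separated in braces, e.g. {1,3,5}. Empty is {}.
Constraint 1 (Y < X) on D(Y)={3,6,9} D(X)={4,5,6,8}: Y {3,6,9}->{3,6}
Constraint 2 (Y < V) on D(Y)={3,6} D(V)={4,6,7,8}: no change
So after constraint 2: D(Y) = {3,6}

Answer: {3,6}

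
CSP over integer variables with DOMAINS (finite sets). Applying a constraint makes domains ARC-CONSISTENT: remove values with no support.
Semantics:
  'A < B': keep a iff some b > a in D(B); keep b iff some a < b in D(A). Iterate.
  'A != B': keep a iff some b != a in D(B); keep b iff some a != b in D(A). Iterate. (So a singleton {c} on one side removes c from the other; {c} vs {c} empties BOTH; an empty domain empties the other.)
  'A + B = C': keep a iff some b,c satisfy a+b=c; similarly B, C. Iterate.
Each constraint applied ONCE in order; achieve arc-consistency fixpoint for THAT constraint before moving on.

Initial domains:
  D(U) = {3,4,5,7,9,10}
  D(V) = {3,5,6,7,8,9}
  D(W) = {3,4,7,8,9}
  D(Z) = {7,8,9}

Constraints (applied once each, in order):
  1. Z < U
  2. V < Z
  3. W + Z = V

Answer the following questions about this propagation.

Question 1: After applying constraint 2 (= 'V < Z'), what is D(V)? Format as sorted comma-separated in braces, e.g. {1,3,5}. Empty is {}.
Constraint 1 (Z < U) on D(Z)={7,8,9} D(U)={3,4,5,7,9,10}: U {3,4,5,7,9,10}->{9,10}
Constraint 2 (V < Z) on D(V)={3,5,6,7,8,9} D(Z)={7,8,9}: V {3,5,6,7,8,9}->{3,5,6,7,8}
So after constraint 2: D(V) = {3,5,6,7,8}

Answer: {3,5,6,7,8}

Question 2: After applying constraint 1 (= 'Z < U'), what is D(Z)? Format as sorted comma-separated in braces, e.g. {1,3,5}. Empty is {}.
Answer: {7,8,9}

Derivation:
Constraint 1 (Z < U) on D(Z)={7,8,9} D(U)={3,4,5,7,9,10}: U {3,4,5,7,9,10}->{9,10}
So after constraint 1: D(Z) = {7,8,9}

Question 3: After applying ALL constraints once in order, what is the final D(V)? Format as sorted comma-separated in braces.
Constraint 1 (Z < U) on D(Z)={7,8,9} D(U)={3,4,5,7,9,10}: U {3,4,5,7,9,10}->{9,10}
Constraint 2 (V < Z) on D(V)={3,5,6,7,8,9} D(Z)={7,8,9}: V {3,5,6,7,8,9}->{3,5,6,7,8}
Constraint 3 (W + Z = V) on D(W)={3,4,7,8,9} D(Z)={7,8,9} D(V)={3,5,6,7,8}: W {3,4,7,8,9}->{}; Z {7,8,9}->{}; V {3,5,6,7,8}->{}
So after all 3 constraints: D(V) = {}

Answer: {}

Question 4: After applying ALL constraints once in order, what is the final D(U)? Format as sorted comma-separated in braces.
Answer: {9,10}

Derivation:
Constraint 1 (Z < U) on D(Z)={7,8,9} D(U)={3,4,5,7,9,10}: U {3,4,5,7,9,10}->{9,10}
Constraint 2 (V < Z) on D(V)={3,5,6,7,8,9} D(Z)={7,8,9}: V {3,5,6,7,8,9}->{3,5,6,7,8}
Constraint 3 (W + Z = V) on D(W)={3,4,7,8,9} D(Z)={7,8,9} D(V)={3,5,6,7,8}: W {3,4,7,8,9}->{}; Z {7,8,9}->{}; V {3,5,6,7,8}->{}
So after all 3 constraints: D(U) = {9,10}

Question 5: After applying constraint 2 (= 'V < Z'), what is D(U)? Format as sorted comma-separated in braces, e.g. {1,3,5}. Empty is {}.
Answer: {9,10}

Derivation:
Constraint 1 (Z < U) on D(Z)={7,8,9} D(U)={3,4,5,7,9,10}: U {3,4,5,7,9,10}->{9,10}
Constraint 2 (V < Z) on D(V)={3,5,6,7,8,9} D(Z)={7,8,9}: V {3,5,6,7,8,9}->{3,5,6,7,8}
So after constraint 2: D(U) = {9,10}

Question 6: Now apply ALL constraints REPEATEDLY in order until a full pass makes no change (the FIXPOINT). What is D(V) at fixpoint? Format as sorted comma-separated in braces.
Answer: {}

Derivation:
pass 0 (initial): D(V)={3,5,6,7,8,9}
pass 1: U {3,4,5,7,9,10}->{9,10}; V {3,5,6,7,8,9}->{}; W {3,4,7,8,9}->{}; Z {7,8,9}->{}
pass 2: U {9,10}->{}
pass 3: no change
Fixpoint after 3 passes: D(V) = {}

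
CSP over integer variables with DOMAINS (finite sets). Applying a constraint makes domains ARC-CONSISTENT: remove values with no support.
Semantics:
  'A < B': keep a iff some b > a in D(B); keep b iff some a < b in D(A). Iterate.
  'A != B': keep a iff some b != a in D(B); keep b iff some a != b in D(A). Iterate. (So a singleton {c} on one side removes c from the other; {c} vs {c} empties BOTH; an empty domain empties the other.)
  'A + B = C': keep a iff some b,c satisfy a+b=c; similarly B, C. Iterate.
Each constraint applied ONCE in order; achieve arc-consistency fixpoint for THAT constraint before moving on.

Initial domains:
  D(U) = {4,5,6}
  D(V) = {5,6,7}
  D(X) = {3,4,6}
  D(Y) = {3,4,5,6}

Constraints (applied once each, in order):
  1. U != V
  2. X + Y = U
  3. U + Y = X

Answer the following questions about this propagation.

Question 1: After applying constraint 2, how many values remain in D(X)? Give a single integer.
Answer: 1

Derivation:
Constraint 1 (U != V) on D(U)={4,5,6} D(V)={5,6,7}: no change
Constraint 2 (X + Y = U) on D(X)={3,4,6} D(Y)={3,4,5,6} D(U)={4,5,6}: X {3,4,6}->{3}; Y {3,4,5,6}->{3}; U {4,5,6}->{6}
So after constraint 2: D(X)={3}, size = 1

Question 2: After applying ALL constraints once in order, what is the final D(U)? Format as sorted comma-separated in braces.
Answer: {}

Derivation:
Constraint 1 (U != V) on D(U)={4,5,6} D(V)={5,6,7}: no change
Constraint 2 (X + Y = U) on D(X)={3,4,6} D(Y)={3,4,5,6} D(U)={4,5,6}: X {3,4,6}->{3}; Y {3,4,5,6}->{3}; U {4,5,6}->{6}
Constraint 3 (U + Y = X) on D(U)={6} D(Y)={3} D(X)={3}: U {6}->{}; Y {3}->{}; X {3}->{}
So after all 3 constraints: D(U) = {}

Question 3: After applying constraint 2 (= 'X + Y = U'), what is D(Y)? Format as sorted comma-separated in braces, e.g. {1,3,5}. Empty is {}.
Answer: {3}

Derivation:
Constraint 1 (U != V) on D(U)={4,5,6} D(V)={5,6,7}: no change
Constraint 2 (X + Y = U) on D(X)={3,4,6} D(Y)={3,4,5,6} D(U)={4,5,6}: X {3,4,6}->{3}; Y {3,4,5,6}->{3}; U {4,5,6}->{6}
So after constraint 2: D(Y) = {3}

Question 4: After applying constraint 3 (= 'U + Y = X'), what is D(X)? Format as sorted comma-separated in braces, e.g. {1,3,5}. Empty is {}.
Answer: {}

Derivation:
Constraint 1 (U != V) on D(U)={4,5,6} D(V)={5,6,7}: no change
Constraint 2 (X + Y = U) on D(X)={3,4,6} D(Y)={3,4,5,6} D(U)={4,5,6}: X {3,4,6}->{3}; Y {3,4,5,6}->{3}; U {4,5,6}->{6}
Constraint 3 (U + Y = X) on D(U)={6} D(Y)={3} D(X)={3}: U {6}->{}; Y {3}->{}; X {3}->{}
So after constraint 3: D(X) = {}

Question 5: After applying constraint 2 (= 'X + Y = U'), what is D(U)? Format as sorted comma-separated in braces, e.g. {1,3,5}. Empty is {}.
Answer: {6}

Derivation:
Constraint 1 (U != V) on D(U)={4,5,6} D(V)={5,6,7}: no change
Constraint 2 (X + Y = U) on D(X)={3,4,6} D(Y)={3,4,5,6} D(U)={4,5,6}: X {3,4,6}->{3}; Y {3,4,5,6}->{3}; U {4,5,6}->{6}
So after constraint 2: D(U) = {6}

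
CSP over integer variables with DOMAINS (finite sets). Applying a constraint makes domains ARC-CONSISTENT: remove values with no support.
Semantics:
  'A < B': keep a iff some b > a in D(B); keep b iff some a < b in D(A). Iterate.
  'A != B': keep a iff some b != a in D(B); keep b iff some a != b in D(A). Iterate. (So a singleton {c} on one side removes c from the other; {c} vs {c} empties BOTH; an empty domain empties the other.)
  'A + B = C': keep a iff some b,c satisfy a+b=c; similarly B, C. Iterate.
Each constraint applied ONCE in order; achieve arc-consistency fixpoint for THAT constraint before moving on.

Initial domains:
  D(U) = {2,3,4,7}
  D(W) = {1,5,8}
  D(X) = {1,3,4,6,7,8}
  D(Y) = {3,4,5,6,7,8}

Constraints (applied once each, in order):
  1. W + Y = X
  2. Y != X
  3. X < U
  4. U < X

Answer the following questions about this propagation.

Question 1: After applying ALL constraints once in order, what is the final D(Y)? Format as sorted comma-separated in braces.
Answer: {3,5,6,7}

Derivation:
Constraint 1 (W + Y = X) on D(W)={1,5,8} D(Y)={3,4,5,6,7,8} D(X)={1,3,4,6,7,8}: W {1,5,8}->{1,5}; Y {3,4,5,6,7,8}->{3,5,6,7}; X {1,3,4,6,7,8}->{4,6,7,8}
Constraint 2 (Y != X) on D(Y)={3,5,6,7} D(X)={4,6,7,8}: no change
Constraint 3 (X < U) on D(X)={4,6,7,8} D(U)={2,3,4,7}: X {4,6,7,8}->{4,6}; U {2,3,4,7}->{7}
Constraint 4 (U < X) on D(U)={7} D(X)={4,6}: U {7}->{}; X {4,6}->{}
So after all 4 constraints: D(Y) = {3,5,6,7}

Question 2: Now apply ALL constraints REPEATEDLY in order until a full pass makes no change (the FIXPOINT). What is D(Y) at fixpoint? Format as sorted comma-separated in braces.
pass 0 (initial): D(Y)={3,4,5,6,7,8}
pass 1: U {2,3,4,7}->{}; W {1,5,8}->{1,5}; X {1,3,4,6,7,8}->{}; Y {3,4,5,6,7,8}->{3,5,6,7}
pass 2: W {1,5}->{}; Y {3,5,6,7}->{}
pass 3: no change
Fixpoint after 3 passes: D(Y) = {}

Answer: {}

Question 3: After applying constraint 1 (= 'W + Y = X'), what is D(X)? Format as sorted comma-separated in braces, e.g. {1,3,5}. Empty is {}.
Answer: {4,6,7,8}

Derivation:
Constraint 1 (W + Y = X) on D(W)={1,5,8} D(Y)={3,4,5,6,7,8} D(X)={1,3,4,6,7,8}: W {1,5,8}->{1,5}; Y {3,4,5,6,7,8}->{3,5,6,7}; X {1,3,4,6,7,8}->{4,6,7,8}
So after constraint 1: D(X) = {4,6,7,8}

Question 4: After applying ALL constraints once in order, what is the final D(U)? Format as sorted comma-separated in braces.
Answer: {}

Derivation:
Constraint 1 (W + Y = X) on D(W)={1,5,8} D(Y)={3,4,5,6,7,8} D(X)={1,3,4,6,7,8}: W {1,5,8}->{1,5}; Y {3,4,5,6,7,8}->{3,5,6,7}; X {1,3,4,6,7,8}->{4,6,7,8}
Constraint 2 (Y != X) on D(Y)={3,5,6,7} D(X)={4,6,7,8}: no change
Constraint 3 (X < U) on D(X)={4,6,7,8} D(U)={2,3,4,7}: X {4,6,7,8}->{4,6}; U {2,3,4,7}->{7}
Constraint 4 (U < X) on D(U)={7} D(X)={4,6}: U {7}->{}; X {4,6}->{}
So after all 4 constraints: D(U) = {}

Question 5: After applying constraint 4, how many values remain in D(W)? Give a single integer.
Constraint 1 (W + Y = X) on D(W)={1,5,8} D(Y)={3,4,5,6,7,8} D(X)={1,3,4,6,7,8}: W {1,5,8}->{1,5}; Y {3,4,5,6,7,8}->{3,5,6,7}; X {1,3,4,6,7,8}->{4,6,7,8}
Constraint 2 (Y != X) on D(Y)={3,5,6,7} D(X)={4,6,7,8}: no change
Constraint 3 (X < U) on D(X)={4,6,7,8} D(U)={2,3,4,7}: X {4,6,7,8}->{4,6}; U {2,3,4,7}->{7}
Constraint 4 (U < X) on D(U)={7} D(X)={4,6}: U {7}->{}; X {4,6}->{}
So after constraint 4: D(W)={1,5}, size = 2

Answer: 2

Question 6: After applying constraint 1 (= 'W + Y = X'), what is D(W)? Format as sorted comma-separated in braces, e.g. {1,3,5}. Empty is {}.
Answer: {1,5}

Derivation:
Constraint 1 (W + Y = X) on D(W)={1,5,8} D(Y)={3,4,5,6,7,8} D(X)={1,3,4,6,7,8}: W {1,5,8}->{1,5}; Y {3,4,5,6,7,8}->{3,5,6,7}; X {1,3,4,6,7,8}->{4,6,7,8}
So after constraint 1: D(W) = {1,5}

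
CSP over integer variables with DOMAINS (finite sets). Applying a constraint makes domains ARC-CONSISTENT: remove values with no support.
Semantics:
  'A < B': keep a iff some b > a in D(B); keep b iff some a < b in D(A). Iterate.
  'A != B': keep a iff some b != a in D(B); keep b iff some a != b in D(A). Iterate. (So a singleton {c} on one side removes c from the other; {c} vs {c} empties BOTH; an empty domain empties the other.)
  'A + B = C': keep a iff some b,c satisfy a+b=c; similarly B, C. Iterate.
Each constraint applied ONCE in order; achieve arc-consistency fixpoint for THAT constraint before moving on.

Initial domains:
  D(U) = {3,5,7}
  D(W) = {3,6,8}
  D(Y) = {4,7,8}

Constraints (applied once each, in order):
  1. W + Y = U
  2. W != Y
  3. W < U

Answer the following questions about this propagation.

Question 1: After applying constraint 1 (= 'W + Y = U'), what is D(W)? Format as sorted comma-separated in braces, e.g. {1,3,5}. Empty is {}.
Answer: {3}

Derivation:
Constraint 1 (W + Y = U) on D(W)={3,6,8} D(Y)={4,7,8} D(U)={3,5,7}: W {3,6,8}->{3}; Y {4,7,8}->{4}; U {3,5,7}->{7}
So after constraint 1: D(W) = {3}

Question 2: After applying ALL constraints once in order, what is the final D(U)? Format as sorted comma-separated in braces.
Constraint 1 (W + Y = U) on D(W)={3,6,8} D(Y)={4,7,8} D(U)={3,5,7}: W {3,6,8}->{3}; Y {4,7,8}->{4}; U {3,5,7}->{7}
Constraint 2 (W != Y) on D(W)={3} D(Y)={4}: no change
Constraint 3 (W < U) on D(W)={3} D(U)={7}: no change
So after all 3 constraints: D(U) = {7}

Answer: {7}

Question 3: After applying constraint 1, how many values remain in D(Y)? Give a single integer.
Answer: 1

Derivation:
Constraint 1 (W + Y = U) on D(W)={3,6,8} D(Y)={4,7,8} D(U)={3,5,7}: W {3,6,8}->{3}; Y {4,7,8}->{4}; U {3,5,7}->{7}
So after constraint 1: D(Y)={4}, size = 1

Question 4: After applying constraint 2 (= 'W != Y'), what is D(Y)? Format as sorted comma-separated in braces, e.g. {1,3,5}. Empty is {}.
Constraint 1 (W + Y = U) on D(W)={3,6,8} D(Y)={4,7,8} D(U)={3,5,7}: W {3,6,8}->{3}; Y {4,7,8}->{4}; U {3,5,7}->{7}
Constraint 2 (W != Y) on D(W)={3} D(Y)={4}: no change
So after constraint 2: D(Y) = {4}

Answer: {4}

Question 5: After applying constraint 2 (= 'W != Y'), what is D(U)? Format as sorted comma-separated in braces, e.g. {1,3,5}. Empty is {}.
Constraint 1 (W + Y = U) on D(W)={3,6,8} D(Y)={4,7,8} D(U)={3,5,7}: W {3,6,8}->{3}; Y {4,7,8}->{4}; U {3,5,7}->{7}
Constraint 2 (W != Y) on D(W)={3} D(Y)={4}: no change
So after constraint 2: D(U) = {7}

Answer: {7}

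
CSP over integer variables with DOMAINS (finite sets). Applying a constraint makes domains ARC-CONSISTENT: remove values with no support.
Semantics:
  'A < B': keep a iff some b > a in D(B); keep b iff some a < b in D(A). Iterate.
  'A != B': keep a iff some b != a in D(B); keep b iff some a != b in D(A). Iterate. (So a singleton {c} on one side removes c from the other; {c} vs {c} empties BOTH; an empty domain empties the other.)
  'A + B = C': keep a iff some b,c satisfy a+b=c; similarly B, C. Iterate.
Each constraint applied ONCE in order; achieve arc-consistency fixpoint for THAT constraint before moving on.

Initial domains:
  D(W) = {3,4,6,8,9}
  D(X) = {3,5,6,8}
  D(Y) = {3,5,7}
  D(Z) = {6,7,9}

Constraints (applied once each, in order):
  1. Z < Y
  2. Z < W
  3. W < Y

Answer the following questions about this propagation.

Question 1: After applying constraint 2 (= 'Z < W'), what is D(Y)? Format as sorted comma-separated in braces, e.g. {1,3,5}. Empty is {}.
Constraint 1 (Z < Y) on D(Z)={6,7,9} D(Y)={3,5,7}: Z {6,7,9}->{6}; Y {3,5,7}->{7}
Constraint 2 (Z < W) on D(Z)={6} D(W)={3,4,6,8,9}: W {3,4,6,8,9}->{8,9}
So after constraint 2: D(Y) = {7}

Answer: {7}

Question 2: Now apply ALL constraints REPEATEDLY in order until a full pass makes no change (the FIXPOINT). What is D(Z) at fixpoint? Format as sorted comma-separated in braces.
pass 0 (initial): D(Z)={6,7,9}
pass 1: W {3,4,6,8,9}->{}; Y {3,5,7}->{}; Z {6,7,9}->{6}
pass 2: Z {6}->{}
pass 3: no change
Fixpoint after 3 passes: D(Z) = {}

Answer: {}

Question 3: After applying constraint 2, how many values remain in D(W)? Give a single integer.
Constraint 1 (Z < Y) on D(Z)={6,7,9} D(Y)={3,5,7}: Z {6,7,9}->{6}; Y {3,5,7}->{7}
Constraint 2 (Z < W) on D(Z)={6} D(W)={3,4,6,8,9}: W {3,4,6,8,9}->{8,9}
So after constraint 2: D(W)={8,9}, size = 2

Answer: 2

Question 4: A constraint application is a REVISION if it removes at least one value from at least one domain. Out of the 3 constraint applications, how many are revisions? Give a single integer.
Constraint 1 (Z < Y) on D(Z)={6,7,9} D(Y)={3,5,7}: Z {6,7,9}->{6}; Y {3,5,7}->{7} => REVISION
Constraint 2 (Z < W) on D(Z)={6} D(W)={3,4,6,8,9}: W {3,4,6,8,9}->{8,9} => REVISION
Constraint 3 (W < Y) on D(W)={8,9} D(Y)={7}: W {8,9}->{}; Y {7}->{} => REVISION
Total revisions = 3

Answer: 3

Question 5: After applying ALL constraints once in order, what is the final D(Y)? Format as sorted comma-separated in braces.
Answer: {}

Derivation:
Constraint 1 (Z < Y) on D(Z)={6,7,9} D(Y)={3,5,7}: Z {6,7,9}->{6}; Y {3,5,7}->{7}
Constraint 2 (Z < W) on D(Z)={6} D(W)={3,4,6,8,9}: W {3,4,6,8,9}->{8,9}
Constraint 3 (W < Y) on D(W)={8,9} D(Y)={7}: W {8,9}->{}; Y {7}->{}
So after all 3 constraints: D(Y) = {}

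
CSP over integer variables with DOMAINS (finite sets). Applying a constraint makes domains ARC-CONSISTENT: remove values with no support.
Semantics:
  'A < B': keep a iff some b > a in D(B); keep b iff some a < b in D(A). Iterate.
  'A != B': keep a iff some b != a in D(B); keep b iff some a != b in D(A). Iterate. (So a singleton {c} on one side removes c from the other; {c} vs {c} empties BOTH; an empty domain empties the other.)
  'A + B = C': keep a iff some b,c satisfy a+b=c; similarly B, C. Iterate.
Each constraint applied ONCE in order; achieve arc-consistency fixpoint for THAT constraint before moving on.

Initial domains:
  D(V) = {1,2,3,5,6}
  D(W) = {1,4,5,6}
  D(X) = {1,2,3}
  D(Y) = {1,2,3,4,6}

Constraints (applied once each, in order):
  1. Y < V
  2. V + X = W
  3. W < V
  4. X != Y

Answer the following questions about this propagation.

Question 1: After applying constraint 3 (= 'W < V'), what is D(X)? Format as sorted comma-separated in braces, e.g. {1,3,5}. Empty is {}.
Constraint 1 (Y < V) on D(Y)={1,2,3,4,6} D(V)={1,2,3,5,6}: Y {1,2,3,4,6}->{1,2,3,4}; V {1,2,3,5,6}->{2,3,5,6}
Constraint 2 (V + X = W) on D(V)={2,3,5,6} D(X)={1,2,3} D(W)={1,4,5,6}: V {2,3,5,6}->{2,3,5}; W {1,4,5,6}->{4,5,6}
Constraint 3 (W < V) on D(W)={4,5,6} D(V)={2,3,5}: W {4,5,6}->{4}; V {2,3,5}->{5}
So after constraint 3: D(X) = {1,2,3}

Answer: {1,2,3}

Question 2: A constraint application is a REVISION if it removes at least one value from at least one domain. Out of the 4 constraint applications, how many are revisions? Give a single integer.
Answer: 3

Derivation:
Constraint 1 (Y < V) on D(Y)={1,2,3,4,6} D(V)={1,2,3,5,6}: Y {1,2,3,4,6}->{1,2,3,4}; V {1,2,3,5,6}->{2,3,5,6} => REVISION
Constraint 2 (V + X = W) on D(V)={2,3,5,6} D(X)={1,2,3} D(W)={1,4,5,6}: V {2,3,5,6}->{2,3,5}; W {1,4,5,6}->{4,5,6} => REVISION
Constraint 3 (W < V) on D(W)={4,5,6} D(V)={2,3,5}: W {4,5,6}->{4}; V {2,3,5}->{5} => REVISION
Constraint 4 (X != Y) on D(X)={1,2,3} D(Y)={1,2,3,4}: no change => not a revision
Total revisions = 3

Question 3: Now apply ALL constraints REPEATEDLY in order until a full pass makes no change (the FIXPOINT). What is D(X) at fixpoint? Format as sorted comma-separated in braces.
pass 0 (initial): D(X)={1,2,3}
pass 1: V {1,2,3,5,6}->{5}; W {1,4,5,6}->{4}; Y {1,2,3,4,6}->{1,2,3,4}
pass 2: V {5}->{}; W {4}->{}; X {1,2,3}->{}; Y {1,2,3,4}->{}
pass 3: no change
Fixpoint after 3 passes: D(X) = {}

Answer: {}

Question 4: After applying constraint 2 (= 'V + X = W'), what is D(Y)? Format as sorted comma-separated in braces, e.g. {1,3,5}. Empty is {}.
Answer: {1,2,3,4}

Derivation:
Constraint 1 (Y < V) on D(Y)={1,2,3,4,6} D(V)={1,2,3,5,6}: Y {1,2,3,4,6}->{1,2,3,4}; V {1,2,3,5,6}->{2,3,5,6}
Constraint 2 (V + X = W) on D(V)={2,3,5,6} D(X)={1,2,3} D(W)={1,4,5,6}: V {2,3,5,6}->{2,3,5}; W {1,4,5,6}->{4,5,6}
So after constraint 2: D(Y) = {1,2,3,4}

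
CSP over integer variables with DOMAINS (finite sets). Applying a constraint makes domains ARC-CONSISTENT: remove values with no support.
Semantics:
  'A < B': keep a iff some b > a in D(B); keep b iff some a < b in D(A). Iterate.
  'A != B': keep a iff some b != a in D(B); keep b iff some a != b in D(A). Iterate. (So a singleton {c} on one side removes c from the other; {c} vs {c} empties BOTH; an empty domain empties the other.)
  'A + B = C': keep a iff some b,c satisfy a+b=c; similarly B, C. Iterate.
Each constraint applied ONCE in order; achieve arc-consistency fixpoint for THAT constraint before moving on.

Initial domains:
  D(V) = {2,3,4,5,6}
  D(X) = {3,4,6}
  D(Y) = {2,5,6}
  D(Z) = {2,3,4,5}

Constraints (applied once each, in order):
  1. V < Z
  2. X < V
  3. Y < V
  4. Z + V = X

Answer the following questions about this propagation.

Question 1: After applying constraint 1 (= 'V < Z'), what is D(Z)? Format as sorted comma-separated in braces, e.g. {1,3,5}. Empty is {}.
Answer: {3,4,5}

Derivation:
Constraint 1 (V < Z) on D(V)={2,3,4,5,6} D(Z)={2,3,4,5}: V {2,3,4,5,6}->{2,3,4}; Z {2,3,4,5}->{3,4,5}
So after constraint 1: D(Z) = {3,4,5}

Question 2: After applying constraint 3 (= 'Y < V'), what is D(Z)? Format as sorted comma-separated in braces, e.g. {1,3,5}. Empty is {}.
Answer: {3,4,5}

Derivation:
Constraint 1 (V < Z) on D(V)={2,3,4,5,6} D(Z)={2,3,4,5}: V {2,3,4,5,6}->{2,3,4}; Z {2,3,4,5}->{3,4,5}
Constraint 2 (X < V) on D(X)={3,4,6} D(V)={2,3,4}: X {3,4,6}->{3}; V {2,3,4}->{4}
Constraint 3 (Y < V) on D(Y)={2,5,6} D(V)={4}: Y {2,5,6}->{2}
So after constraint 3: D(Z) = {3,4,5}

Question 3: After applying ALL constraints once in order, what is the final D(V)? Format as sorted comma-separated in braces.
Answer: {}

Derivation:
Constraint 1 (V < Z) on D(V)={2,3,4,5,6} D(Z)={2,3,4,5}: V {2,3,4,5,6}->{2,3,4}; Z {2,3,4,5}->{3,4,5}
Constraint 2 (X < V) on D(X)={3,4,6} D(V)={2,3,4}: X {3,4,6}->{3}; V {2,3,4}->{4}
Constraint 3 (Y < V) on D(Y)={2,5,6} D(V)={4}: Y {2,5,6}->{2}
Constraint 4 (Z + V = X) on D(Z)={3,4,5} D(V)={4} D(X)={3}: Z {3,4,5}->{}; V {4}->{}; X {3}->{}
So after all 4 constraints: D(V) = {}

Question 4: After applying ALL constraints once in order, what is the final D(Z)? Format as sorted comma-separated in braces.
Answer: {}

Derivation:
Constraint 1 (V < Z) on D(V)={2,3,4,5,6} D(Z)={2,3,4,5}: V {2,3,4,5,6}->{2,3,4}; Z {2,3,4,5}->{3,4,5}
Constraint 2 (X < V) on D(X)={3,4,6} D(V)={2,3,4}: X {3,4,6}->{3}; V {2,3,4}->{4}
Constraint 3 (Y < V) on D(Y)={2,5,6} D(V)={4}: Y {2,5,6}->{2}
Constraint 4 (Z + V = X) on D(Z)={3,4,5} D(V)={4} D(X)={3}: Z {3,4,5}->{}; V {4}->{}; X {3}->{}
So after all 4 constraints: D(Z) = {}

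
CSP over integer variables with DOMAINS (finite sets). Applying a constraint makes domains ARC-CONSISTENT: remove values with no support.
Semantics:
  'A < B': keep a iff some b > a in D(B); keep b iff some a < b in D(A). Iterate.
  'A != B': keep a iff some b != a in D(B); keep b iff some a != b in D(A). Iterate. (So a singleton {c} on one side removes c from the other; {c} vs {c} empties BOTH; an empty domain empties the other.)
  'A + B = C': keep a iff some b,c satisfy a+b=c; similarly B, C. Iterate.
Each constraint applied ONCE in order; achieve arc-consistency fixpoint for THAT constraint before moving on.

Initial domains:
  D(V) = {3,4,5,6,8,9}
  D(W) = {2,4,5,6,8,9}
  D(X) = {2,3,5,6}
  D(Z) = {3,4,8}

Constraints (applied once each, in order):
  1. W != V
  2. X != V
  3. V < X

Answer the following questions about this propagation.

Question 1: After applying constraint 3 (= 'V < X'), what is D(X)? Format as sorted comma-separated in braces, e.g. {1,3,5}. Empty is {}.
Constraint 1 (W != V) on D(W)={2,4,5,6,8,9} D(V)={3,4,5,6,8,9}: no change
Constraint 2 (X != V) on D(X)={2,3,5,6} D(V)={3,4,5,6,8,9}: no change
Constraint 3 (V < X) on D(V)={3,4,5,6,8,9} D(X)={2,3,5,6}: V {3,4,5,6,8,9}->{3,4,5}; X {2,3,5,6}->{5,6}
So after constraint 3: D(X) = {5,6}

Answer: {5,6}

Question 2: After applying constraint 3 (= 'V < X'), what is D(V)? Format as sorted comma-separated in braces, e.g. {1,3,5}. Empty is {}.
Constraint 1 (W != V) on D(W)={2,4,5,6,8,9} D(V)={3,4,5,6,8,9}: no change
Constraint 2 (X != V) on D(X)={2,3,5,6} D(V)={3,4,5,6,8,9}: no change
Constraint 3 (V < X) on D(V)={3,4,5,6,8,9} D(X)={2,3,5,6}: V {3,4,5,6,8,9}->{3,4,5}; X {2,3,5,6}->{5,6}
So after constraint 3: D(V) = {3,4,5}

Answer: {3,4,5}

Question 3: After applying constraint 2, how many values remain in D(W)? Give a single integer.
Answer: 6

Derivation:
Constraint 1 (W != V) on D(W)={2,4,5,6,8,9} D(V)={3,4,5,6,8,9}: no change
Constraint 2 (X != V) on D(X)={2,3,5,6} D(V)={3,4,5,6,8,9}: no change
So after constraint 2: D(W)={2,4,5,6,8,9}, size = 6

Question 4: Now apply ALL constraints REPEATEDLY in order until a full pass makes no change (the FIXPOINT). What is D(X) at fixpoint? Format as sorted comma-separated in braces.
Answer: {5,6}

Derivation:
pass 0 (initial): D(X)={2,3,5,6}
pass 1: V {3,4,5,6,8,9}->{3,4,5}; X {2,3,5,6}->{5,6}
pass 2: no change
Fixpoint after 2 passes: D(X) = {5,6}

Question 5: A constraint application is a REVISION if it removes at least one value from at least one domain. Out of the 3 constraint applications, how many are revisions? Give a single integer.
Constraint 1 (W != V) on D(W)={2,4,5,6,8,9} D(V)={3,4,5,6,8,9}: no change => not a revision
Constraint 2 (X != V) on D(X)={2,3,5,6} D(V)={3,4,5,6,8,9}: no change => not a revision
Constraint 3 (V < X) on D(V)={3,4,5,6,8,9} D(X)={2,3,5,6}: V {3,4,5,6,8,9}->{3,4,5}; X {2,3,5,6}->{5,6} => REVISION
Total revisions = 1

Answer: 1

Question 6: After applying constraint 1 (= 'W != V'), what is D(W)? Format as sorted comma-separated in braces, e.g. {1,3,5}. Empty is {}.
Constraint 1 (W != V) on D(W)={2,4,5,6,8,9} D(V)={3,4,5,6,8,9}: no change
So after constraint 1: D(W) = {2,4,5,6,8,9}

Answer: {2,4,5,6,8,9}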